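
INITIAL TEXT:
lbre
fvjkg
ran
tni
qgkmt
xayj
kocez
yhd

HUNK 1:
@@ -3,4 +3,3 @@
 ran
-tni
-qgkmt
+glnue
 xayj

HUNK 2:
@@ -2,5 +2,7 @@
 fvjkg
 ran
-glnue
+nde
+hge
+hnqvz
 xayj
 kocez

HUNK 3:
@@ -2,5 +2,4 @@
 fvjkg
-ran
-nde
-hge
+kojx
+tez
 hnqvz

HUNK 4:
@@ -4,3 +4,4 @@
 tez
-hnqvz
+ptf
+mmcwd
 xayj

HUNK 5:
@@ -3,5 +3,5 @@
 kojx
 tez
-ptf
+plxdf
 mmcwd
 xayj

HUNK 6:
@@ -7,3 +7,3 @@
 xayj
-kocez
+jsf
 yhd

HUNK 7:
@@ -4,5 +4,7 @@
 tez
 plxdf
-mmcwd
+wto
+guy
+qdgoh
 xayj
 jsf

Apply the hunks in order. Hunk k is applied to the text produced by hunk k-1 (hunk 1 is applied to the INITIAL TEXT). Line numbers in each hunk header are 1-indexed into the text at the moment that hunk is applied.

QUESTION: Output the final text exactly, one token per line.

Answer: lbre
fvjkg
kojx
tez
plxdf
wto
guy
qdgoh
xayj
jsf
yhd

Derivation:
Hunk 1: at line 3 remove [tni,qgkmt] add [glnue] -> 7 lines: lbre fvjkg ran glnue xayj kocez yhd
Hunk 2: at line 2 remove [glnue] add [nde,hge,hnqvz] -> 9 lines: lbre fvjkg ran nde hge hnqvz xayj kocez yhd
Hunk 3: at line 2 remove [ran,nde,hge] add [kojx,tez] -> 8 lines: lbre fvjkg kojx tez hnqvz xayj kocez yhd
Hunk 4: at line 4 remove [hnqvz] add [ptf,mmcwd] -> 9 lines: lbre fvjkg kojx tez ptf mmcwd xayj kocez yhd
Hunk 5: at line 3 remove [ptf] add [plxdf] -> 9 lines: lbre fvjkg kojx tez plxdf mmcwd xayj kocez yhd
Hunk 6: at line 7 remove [kocez] add [jsf] -> 9 lines: lbre fvjkg kojx tez plxdf mmcwd xayj jsf yhd
Hunk 7: at line 4 remove [mmcwd] add [wto,guy,qdgoh] -> 11 lines: lbre fvjkg kojx tez plxdf wto guy qdgoh xayj jsf yhd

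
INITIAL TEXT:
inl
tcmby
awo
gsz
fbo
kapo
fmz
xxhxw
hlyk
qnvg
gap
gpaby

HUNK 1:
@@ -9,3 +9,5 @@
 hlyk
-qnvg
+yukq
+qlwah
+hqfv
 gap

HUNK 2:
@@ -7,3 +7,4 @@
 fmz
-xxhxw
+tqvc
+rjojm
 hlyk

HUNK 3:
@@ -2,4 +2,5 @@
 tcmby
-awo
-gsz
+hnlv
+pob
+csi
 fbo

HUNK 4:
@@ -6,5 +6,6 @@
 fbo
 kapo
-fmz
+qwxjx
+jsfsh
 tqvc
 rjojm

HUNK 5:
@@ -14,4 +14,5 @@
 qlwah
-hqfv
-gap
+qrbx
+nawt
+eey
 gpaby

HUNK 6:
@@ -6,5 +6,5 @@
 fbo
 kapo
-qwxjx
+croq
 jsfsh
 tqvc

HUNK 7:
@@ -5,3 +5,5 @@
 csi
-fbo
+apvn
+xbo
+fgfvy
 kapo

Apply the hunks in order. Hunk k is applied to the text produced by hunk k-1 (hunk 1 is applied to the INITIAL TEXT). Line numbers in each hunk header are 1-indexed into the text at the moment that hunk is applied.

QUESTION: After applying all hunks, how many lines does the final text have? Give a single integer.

Hunk 1: at line 9 remove [qnvg] add [yukq,qlwah,hqfv] -> 14 lines: inl tcmby awo gsz fbo kapo fmz xxhxw hlyk yukq qlwah hqfv gap gpaby
Hunk 2: at line 7 remove [xxhxw] add [tqvc,rjojm] -> 15 lines: inl tcmby awo gsz fbo kapo fmz tqvc rjojm hlyk yukq qlwah hqfv gap gpaby
Hunk 3: at line 2 remove [awo,gsz] add [hnlv,pob,csi] -> 16 lines: inl tcmby hnlv pob csi fbo kapo fmz tqvc rjojm hlyk yukq qlwah hqfv gap gpaby
Hunk 4: at line 6 remove [fmz] add [qwxjx,jsfsh] -> 17 lines: inl tcmby hnlv pob csi fbo kapo qwxjx jsfsh tqvc rjojm hlyk yukq qlwah hqfv gap gpaby
Hunk 5: at line 14 remove [hqfv,gap] add [qrbx,nawt,eey] -> 18 lines: inl tcmby hnlv pob csi fbo kapo qwxjx jsfsh tqvc rjojm hlyk yukq qlwah qrbx nawt eey gpaby
Hunk 6: at line 6 remove [qwxjx] add [croq] -> 18 lines: inl tcmby hnlv pob csi fbo kapo croq jsfsh tqvc rjojm hlyk yukq qlwah qrbx nawt eey gpaby
Hunk 7: at line 5 remove [fbo] add [apvn,xbo,fgfvy] -> 20 lines: inl tcmby hnlv pob csi apvn xbo fgfvy kapo croq jsfsh tqvc rjojm hlyk yukq qlwah qrbx nawt eey gpaby
Final line count: 20

Answer: 20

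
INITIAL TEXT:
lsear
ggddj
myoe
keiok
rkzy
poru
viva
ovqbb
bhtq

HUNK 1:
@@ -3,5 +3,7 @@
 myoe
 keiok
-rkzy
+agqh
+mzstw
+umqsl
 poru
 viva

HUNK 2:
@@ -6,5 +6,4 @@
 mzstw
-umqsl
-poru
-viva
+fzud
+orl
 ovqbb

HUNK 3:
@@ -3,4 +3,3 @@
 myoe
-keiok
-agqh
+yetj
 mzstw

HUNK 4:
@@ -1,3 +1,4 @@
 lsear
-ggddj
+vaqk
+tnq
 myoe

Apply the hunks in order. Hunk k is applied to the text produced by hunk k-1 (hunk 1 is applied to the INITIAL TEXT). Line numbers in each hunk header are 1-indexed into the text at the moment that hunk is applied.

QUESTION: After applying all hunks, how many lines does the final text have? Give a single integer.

Answer: 10

Derivation:
Hunk 1: at line 3 remove [rkzy] add [agqh,mzstw,umqsl] -> 11 lines: lsear ggddj myoe keiok agqh mzstw umqsl poru viva ovqbb bhtq
Hunk 2: at line 6 remove [umqsl,poru,viva] add [fzud,orl] -> 10 lines: lsear ggddj myoe keiok agqh mzstw fzud orl ovqbb bhtq
Hunk 3: at line 3 remove [keiok,agqh] add [yetj] -> 9 lines: lsear ggddj myoe yetj mzstw fzud orl ovqbb bhtq
Hunk 4: at line 1 remove [ggddj] add [vaqk,tnq] -> 10 lines: lsear vaqk tnq myoe yetj mzstw fzud orl ovqbb bhtq
Final line count: 10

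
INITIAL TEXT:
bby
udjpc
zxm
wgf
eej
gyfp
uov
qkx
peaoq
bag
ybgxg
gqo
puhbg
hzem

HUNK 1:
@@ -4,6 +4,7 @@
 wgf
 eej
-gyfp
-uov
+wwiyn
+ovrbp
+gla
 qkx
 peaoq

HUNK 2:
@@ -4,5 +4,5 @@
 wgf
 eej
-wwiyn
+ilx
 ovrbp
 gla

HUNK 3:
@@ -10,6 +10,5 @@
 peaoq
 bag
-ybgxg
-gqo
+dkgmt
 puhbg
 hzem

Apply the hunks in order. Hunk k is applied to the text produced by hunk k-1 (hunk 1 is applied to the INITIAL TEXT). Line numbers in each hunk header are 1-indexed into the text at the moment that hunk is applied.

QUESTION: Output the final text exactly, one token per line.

Answer: bby
udjpc
zxm
wgf
eej
ilx
ovrbp
gla
qkx
peaoq
bag
dkgmt
puhbg
hzem

Derivation:
Hunk 1: at line 4 remove [gyfp,uov] add [wwiyn,ovrbp,gla] -> 15 lines: bby udjpc zxm wgf eej wwiyn ovrbp gla qkx peaoq bag ybgxg gqo puhbg hzem
Hunk 2: at line 4 remove [wwiyn] add [ilx] -> 15 lines: bby udjpc zxm wgf eej ilx ovrbp gla qkx peaoq bag ybgxg gqo puhbg hzem
Hunk 3: at line 10 remove [ybgxg,gqo] add [dkgmt] -> 14 lines: bby udjpc zxm wgf eej ilx ovrbp gla qkx peaoq bag dkgmt puhbg hzem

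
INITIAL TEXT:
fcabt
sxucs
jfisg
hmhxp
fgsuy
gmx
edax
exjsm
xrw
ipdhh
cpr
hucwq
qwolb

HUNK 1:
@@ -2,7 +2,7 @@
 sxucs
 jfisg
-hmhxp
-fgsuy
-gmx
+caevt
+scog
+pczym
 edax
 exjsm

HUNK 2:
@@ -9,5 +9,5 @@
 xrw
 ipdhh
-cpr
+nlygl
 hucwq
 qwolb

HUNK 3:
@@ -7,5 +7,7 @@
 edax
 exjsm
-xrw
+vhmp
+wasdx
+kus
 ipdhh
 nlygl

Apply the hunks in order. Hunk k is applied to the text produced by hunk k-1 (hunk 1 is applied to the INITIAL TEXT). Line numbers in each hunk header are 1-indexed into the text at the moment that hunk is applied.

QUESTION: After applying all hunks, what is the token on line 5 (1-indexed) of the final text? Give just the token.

Answer: scog

Derivation:
Hunk 1: at line 2 remove [hmhxp,fgsuy,gmx] add [caevt,scog,pczym] -> 13 lines: fcabt sxucs jfisg caevt scog pczym edax exjsm xrw ipdhh cpr hucwq qwolb
Hunk 2: at line 9 remove [cpr] add [nlygl] -> 13 lines: fcabt sxucs jfisg caevt scog pczym edax exjsm xrw ipdhh nlygl hucwq qwolb
Hunk 3: at line 7 remove [xrw] add [vhmp,wasdx,kus] -> 15 lines: fcabt sxucs jfisg caevt scog pczym edax exjsm vhmp wasdx kus ipdhh nlygl hucwq qwolb
Final line 5: scog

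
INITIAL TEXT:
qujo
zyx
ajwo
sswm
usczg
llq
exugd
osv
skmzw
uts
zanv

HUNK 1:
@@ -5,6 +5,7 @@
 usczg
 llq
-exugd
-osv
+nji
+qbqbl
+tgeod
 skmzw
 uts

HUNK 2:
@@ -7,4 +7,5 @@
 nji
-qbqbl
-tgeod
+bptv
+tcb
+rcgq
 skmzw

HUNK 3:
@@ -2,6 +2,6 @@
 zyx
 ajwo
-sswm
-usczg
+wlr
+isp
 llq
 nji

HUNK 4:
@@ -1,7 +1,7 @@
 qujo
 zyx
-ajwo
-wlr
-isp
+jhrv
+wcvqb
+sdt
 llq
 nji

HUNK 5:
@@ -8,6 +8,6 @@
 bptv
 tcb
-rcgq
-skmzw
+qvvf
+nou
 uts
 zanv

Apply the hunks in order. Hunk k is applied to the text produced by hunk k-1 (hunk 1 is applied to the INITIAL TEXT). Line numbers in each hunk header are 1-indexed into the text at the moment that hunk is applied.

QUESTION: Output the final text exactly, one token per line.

Answer: qujo
zyx
jhrv
wcvqb
sdt
llq
nji
bptv
tcb
qvvf
nou
uts
zanv

Derivation:
Hunk 1: at line 5 remove [exugd,osv] add [nji,qbqbl,tgeod] -> 12 lines: qujo zyx ajwo sswm usczg llq nji qbqbl tgeod skmzw uts zanv
Hunk 2: at line 7 remove [qbqbl,tgeod] add [bptv,tcb,rcgq] -> 13 lines: qujo zyx ajwo sswm usczg llq nji bptv tcb rcgq skmzw uts zanv
Hunk 3: at line 2 remove [sswm,usczg] add [wlr,isp] -> 13 lines: qujo zyx ajwo wlr isp llq nji bptv tcb rcgq skmzw uts zanv
Hunk 4: at line 1 remove [ajwo,wlr,isp] add [jhrv,wcvqb,sdt] -> 13 lines: qujo zyx jhrv wcvqb sdt llq nji bptv tcb rcgq skmzw uts zanv
Hunk 5: at line 8 remove [rcgq,skmzw] add [qvvf,nou] -> 13 lines: qujo zyx jhrv wcvqb sdt llq nji bptv tcb qvvf nou uts zanv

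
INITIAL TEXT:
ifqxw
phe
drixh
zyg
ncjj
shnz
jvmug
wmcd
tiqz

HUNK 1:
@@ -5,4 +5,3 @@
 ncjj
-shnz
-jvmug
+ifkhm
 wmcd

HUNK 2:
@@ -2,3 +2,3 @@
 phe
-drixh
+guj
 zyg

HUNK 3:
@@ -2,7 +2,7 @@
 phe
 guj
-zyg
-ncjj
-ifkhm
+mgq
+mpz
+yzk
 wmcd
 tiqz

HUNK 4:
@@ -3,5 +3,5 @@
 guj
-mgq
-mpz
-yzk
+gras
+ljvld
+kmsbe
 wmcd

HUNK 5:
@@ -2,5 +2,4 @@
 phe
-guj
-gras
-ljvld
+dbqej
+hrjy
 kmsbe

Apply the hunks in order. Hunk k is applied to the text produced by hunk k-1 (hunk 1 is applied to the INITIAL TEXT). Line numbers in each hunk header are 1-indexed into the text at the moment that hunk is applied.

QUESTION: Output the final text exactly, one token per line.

Answer: ifqxw
phe
dbqej
hrjy
kmsbe
wmcd
tiqz

Derivation:
Hunk 1: at line 5 remove [shnz,jvmug] add [ifkhm] -> 8 lines: ifqxw phe drixh zyg ncjj ifkhm wmcd tiqz
Hunk 2: at line 2 remove [drixh] add [guj] -> 8 lines: ifqxw phe guj zyg ncjj ifkhm wmcd tiqz
Hunk 3: at line 2 remove [zyg,ncjj,ifkhm] add [mgq,mpz,yzk] -> 8 lines: ifqxw phe guj mgq mpz yzk wmcd tiqz
Hunk 4: at line 3 remove [mgq,mpz,yzk] add [gras,ljvld,kmsbe] -> 8 lines: ifqxw phe guj gras ljvld kmsbe wmcd tiqz
Hunk 5: at line 2 remove [guj,gras,ljvld] add [dbqej,hrjy] -> 7 lines: ifqxw phe dbqej hrjy kmsbe wmcd tiqz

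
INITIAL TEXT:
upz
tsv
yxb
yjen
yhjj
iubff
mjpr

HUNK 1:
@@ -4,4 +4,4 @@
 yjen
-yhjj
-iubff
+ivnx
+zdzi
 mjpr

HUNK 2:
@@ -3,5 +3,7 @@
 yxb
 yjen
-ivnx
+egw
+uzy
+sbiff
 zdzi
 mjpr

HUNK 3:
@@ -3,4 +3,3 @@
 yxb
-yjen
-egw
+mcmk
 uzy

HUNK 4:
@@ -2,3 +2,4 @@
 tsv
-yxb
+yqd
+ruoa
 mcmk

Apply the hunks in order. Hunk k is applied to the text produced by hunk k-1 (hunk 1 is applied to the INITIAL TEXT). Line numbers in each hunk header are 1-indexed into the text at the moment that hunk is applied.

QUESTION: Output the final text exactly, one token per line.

Hunk 1: at line 4 remove [yhjj,iubff] add [ivnx,zdzi] -> 7 lines: upz tsv yxb yjen ivnx zdzi mjpr
Hunk 2: at line 3 remove [ivnx] add [egw,uzy,sbiff] -> 9 lines: upz tsv yxb yjen egw uzy sbiff zdzi mjpr
Hunk 3: at line 3 remove [yjen,egw] add [mcmk] -> 8 lines: upz tsv yxb mcmk uzy sbiff zdzi mjpr
Hunk 4: at line 2 remove [yxb] add [yqd,ruoa] -> 9 lines: upz tsv yqd ruoa mcmk uzy sbiff zdzi mjpr

Answer: upz
tsv
yqd
ruoa
mcmk
uzy
sbiff
zdzi
mjpr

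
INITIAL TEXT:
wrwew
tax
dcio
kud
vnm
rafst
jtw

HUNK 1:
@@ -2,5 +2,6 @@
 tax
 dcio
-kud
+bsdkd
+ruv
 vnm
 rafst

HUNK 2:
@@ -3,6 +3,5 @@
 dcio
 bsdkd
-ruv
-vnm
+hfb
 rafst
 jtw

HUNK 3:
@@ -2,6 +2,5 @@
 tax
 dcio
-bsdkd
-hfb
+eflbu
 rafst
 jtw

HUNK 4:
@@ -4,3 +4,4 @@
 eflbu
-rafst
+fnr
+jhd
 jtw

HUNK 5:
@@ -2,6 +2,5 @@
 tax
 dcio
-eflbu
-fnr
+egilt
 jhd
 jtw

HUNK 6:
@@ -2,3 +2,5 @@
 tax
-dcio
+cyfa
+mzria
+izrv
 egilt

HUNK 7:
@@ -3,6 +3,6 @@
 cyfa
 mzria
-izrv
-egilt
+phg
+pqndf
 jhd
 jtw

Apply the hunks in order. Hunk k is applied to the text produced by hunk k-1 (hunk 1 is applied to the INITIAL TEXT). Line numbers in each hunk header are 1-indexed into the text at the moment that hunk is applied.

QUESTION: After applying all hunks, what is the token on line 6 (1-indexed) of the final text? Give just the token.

Hunk 1: at line 2 remove [kud] add [bsdkd,ruv] -> 8 lines: wrwew tax dcio bsdkd ruv vnm rafst jtw
Hunk 2: at line 3 remove [ruv,vnm] add [hfb] -> 7 lines: wrwew tax dcio bsdkd hfb rafst jtw
Hunk 3: at line 2 remove [bsdkd,hfb] add [eflbu] -> 6 lines: wrwew tax dcio eflbu rafst jtw
Hunk 4: at line 4 remove [rafst] add [fnr,jhd] -> 7 lines: wrwew tax dcio eflbu fnr jhd jtw
Hunk 5: at line 2 remove [eflbu,fnr] add [egilt] -> 6 lines: wrwew tax dcio egilt jhd jtw
Hunk 6: at line 2 remove [dcio] add [cyfa,mzria,izrv] -> 8 lines: wrwew tax cyfa mzria izrv egilt jhd jtw
Hunk 7: at line 3 remove [izrv,egilt] add [phg,pqndf] -> 8 lines: wrwew tax cyfa mzria phg pqndf jhd jtw
Final line 6: pqndf

Answer: pqndf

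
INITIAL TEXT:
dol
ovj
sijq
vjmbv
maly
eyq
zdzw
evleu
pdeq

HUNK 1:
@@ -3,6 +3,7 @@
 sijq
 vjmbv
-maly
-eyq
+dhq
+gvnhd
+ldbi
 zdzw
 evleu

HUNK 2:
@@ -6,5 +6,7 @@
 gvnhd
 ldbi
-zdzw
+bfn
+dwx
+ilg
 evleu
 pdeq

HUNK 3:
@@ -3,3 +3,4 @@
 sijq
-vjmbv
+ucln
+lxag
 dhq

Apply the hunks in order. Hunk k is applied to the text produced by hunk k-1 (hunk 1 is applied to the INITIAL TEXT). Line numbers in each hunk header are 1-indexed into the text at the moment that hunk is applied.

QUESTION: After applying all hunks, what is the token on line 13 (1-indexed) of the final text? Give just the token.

Hunk 1: at line 3 remove [maly,eyq] add [dhq,gvnhd,ldbi] -> 10 lines: dol ovj sijq vjmbv dhq gvnhd ldbi zdzw evleu pdeq
Hunk 2: at line 6 remove [zdzw] add [bfn,dwx,ilg] -> 12 lines: dol ovj sijq vjmbv dhq gvnhd ldbi bfn dwx ilg evleu pdeq
Hunk 3: at line 3 remove [vjmbv] add [ucln,lxag] -> 13 lines: dol ovj sijq ucln lxag dhq gvnhd ldbi bfn dwx ilg evleu pdeq
Final line 13: pdeq

Answer: pdeq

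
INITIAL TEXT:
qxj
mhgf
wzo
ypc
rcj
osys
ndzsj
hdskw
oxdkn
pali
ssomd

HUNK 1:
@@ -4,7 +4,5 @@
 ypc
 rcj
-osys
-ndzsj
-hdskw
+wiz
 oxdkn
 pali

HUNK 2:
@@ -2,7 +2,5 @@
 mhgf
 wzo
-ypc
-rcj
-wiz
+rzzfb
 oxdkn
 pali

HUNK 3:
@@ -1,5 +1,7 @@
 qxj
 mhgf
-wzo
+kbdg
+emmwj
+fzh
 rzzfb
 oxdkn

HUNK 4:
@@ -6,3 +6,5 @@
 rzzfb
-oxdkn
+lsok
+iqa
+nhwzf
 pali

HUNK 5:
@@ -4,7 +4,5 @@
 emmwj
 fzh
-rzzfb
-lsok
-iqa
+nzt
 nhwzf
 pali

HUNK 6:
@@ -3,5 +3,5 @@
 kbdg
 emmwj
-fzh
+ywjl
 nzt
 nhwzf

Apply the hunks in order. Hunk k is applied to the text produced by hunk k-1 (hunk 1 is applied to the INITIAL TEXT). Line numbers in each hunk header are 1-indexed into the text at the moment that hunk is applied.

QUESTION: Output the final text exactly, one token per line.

Answer: qxj
mhgf
kbdg
emmwj
ywjl
nzt
nhwzf
pali
ssomd

Derivation:
Hunk 1: at line 4 remove [osys,ndzsj,hdskw] add [wiz] -> 9 lines: qxj mhgf wzo ypc rcj wiz oxdkn pali ssomd
Hunk 2: at line 2 remove [ypc,rcj,wiz] add [rzzfb] -> 7 lines: qxj mhgf wzo rzzfb oxdkn pali ssomd
Hunk 3: at line 1 remove [wzo] add [kbdg,emmwj,fzh] -> 9 lines: qxj mhgf kbdg emmwj fzh rzzfb oxdkn pali ssomd
Hunk 4: at line 6 remove [oxdkn] add [lsok,iqa,nhwzf] -> 11 lines: qxj mhgf kbdg emmwj fzh rzzfb lsok iqa nhwzf pali ssomd
Hunk 5: at line 4 remove [rzzfb,lsok,iqa] add [nzt] -> 9 lines: qxj mhgf kbdg emmwj fzh nzt nhwzf pali ssomd
Hunk 6: at line 3 remove [fzh] add [ywjl] -> 9 lines: qxj mhgf kbdg emmwj ywjl nzt nhwzf pali ssomd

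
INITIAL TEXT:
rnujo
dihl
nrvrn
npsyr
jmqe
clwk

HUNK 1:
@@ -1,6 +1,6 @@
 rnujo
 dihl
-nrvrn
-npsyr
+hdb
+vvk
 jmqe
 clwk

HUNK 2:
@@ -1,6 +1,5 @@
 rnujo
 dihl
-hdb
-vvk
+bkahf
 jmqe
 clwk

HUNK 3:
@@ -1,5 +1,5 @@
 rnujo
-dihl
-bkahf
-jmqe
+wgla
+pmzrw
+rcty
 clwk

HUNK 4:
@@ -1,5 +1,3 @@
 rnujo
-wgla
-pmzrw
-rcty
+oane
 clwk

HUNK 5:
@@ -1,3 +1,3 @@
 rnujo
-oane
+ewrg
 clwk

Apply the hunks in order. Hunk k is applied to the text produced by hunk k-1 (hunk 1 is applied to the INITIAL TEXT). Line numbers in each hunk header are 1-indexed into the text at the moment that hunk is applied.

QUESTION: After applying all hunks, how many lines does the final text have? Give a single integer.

Answer: 3

Derivation:
Hunk 1: at line 1 remove [nrvrn,npsyr] add [hdb,vvk] -> 6 lines: rnujo dihl hdb vvk jmqe clwk
Hunk 2: at line 1 remove [hdb,vvk] add [bkahf] -> 5 lines: rnujo dihl bkahf jmqe clwk
Hunk 3: at line 1 remove [dihl,bkahf,jmqe] add [wgla,pmzrw,rcty] -> 5 lines: rnujo wgla pmzrw rcty clwk
Hunk 4: at line 1 remove [wgla,pmzrw,rcty] add [oane] -> 3 lines: rnujo oane clwk
Hunk 5: at line 1 remove [oane] add [ewrg] -> 3 lines: rnujo ewrg clwk
Final line count: 3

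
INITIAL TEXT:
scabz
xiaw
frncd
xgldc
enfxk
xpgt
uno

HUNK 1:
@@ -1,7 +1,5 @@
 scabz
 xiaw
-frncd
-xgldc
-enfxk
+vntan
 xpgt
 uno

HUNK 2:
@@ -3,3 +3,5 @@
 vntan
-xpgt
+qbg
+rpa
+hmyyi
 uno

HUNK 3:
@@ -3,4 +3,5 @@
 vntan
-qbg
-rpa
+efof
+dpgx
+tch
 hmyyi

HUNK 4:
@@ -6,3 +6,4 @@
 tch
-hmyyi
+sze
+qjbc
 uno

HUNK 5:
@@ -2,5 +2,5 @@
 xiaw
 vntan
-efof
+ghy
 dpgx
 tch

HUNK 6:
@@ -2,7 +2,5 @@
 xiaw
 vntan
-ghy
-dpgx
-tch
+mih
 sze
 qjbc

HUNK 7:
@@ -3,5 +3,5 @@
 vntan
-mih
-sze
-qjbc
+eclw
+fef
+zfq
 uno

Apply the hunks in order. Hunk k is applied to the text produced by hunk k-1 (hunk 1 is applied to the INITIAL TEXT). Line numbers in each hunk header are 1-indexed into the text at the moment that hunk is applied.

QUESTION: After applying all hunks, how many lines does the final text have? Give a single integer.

Hunk 1: at line 1 remove [frncd,xgldc,enfxk] add [vntan] -> 5 lines: scabz xiaw vntan xpgt uno
Hunk 2: at line 3 remove [xpgt] add [qbg,rpa,hmyyi] -> 7 lines: scabz xiaw vntan qbg rpa hmyyi uno
Hunk 3: at line 3 remove [qbg,rpa] add [efof,dpgx,tch] -> 8 lines: scabz xiaw vntan efof dpgx tch hmyyi uno
Hunk 4: at line 6 remove [hmyyi] add [sze,qjbc] -> 9 lines: scabz xiaw vntan efof dpgx tch sze qjbc uno
Hunk 5: at line 2 remove [efof] add [ghy] -> 9 lines: scabz xiaw vntan ghy dpgx tch sze qjbc uno
Hunk 6: at line 2 remove [ghy,dpgx,tch] add [mih] -> 7 lines: scabz xiaw vntan mih sze qjbc uno
Hunk 7: at line 3 remove [mih,sze,qjbc] add [eclw,fef,zfq] -> 7 lines: scabz xiaw vntan eclw fef zfq uno
Final line count: 7

Answer: 7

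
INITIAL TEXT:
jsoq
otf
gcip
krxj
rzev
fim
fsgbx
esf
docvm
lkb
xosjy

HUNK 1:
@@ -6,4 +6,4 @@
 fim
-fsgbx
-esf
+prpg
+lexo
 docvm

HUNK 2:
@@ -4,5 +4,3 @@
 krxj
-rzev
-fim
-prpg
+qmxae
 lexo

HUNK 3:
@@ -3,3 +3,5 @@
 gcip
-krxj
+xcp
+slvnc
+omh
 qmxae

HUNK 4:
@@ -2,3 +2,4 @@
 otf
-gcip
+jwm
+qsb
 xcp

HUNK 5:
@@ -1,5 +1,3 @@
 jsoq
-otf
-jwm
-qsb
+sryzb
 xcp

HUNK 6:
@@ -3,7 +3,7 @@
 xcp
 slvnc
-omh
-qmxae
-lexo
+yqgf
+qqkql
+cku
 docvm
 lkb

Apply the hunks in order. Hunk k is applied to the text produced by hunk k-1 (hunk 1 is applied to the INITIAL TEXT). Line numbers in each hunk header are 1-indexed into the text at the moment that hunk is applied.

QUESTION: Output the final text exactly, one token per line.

Hunk 1: at line 6 remove [fsgbx,esf] add [prpg,lexo] -> 11 lines: jsoq otf gcip krxj rzev fim prpg lexo docvm lkb xosjy
Hunk 2: at line 4 remove [rzev,fim,prpg] add [qmxae] -> 9 lines: jsoq otf gcip krxj qmxae lexo docvm lkb xosjy
Hunk 3: at line 3 remove [krxj] add [xcp,slvnc,omh] -> 11 lines: jsoq otf gcip xcp slvnc omh qmxae lexo docvm lkb xosjy
Hunk 4: at line 2 remove [gcip] add [jwm,qsb] -> 12 lines: jsoq otf jwm qsb xcp slvnc omh qmxae lexo docvm lkb xosjy
Hunk 5: at line 1 remove [otf,jwm,qsb] add [sryzb] -> 10 lines: jsoq sryzb xcp slvnc omh qmxae lexo docvm lkb xosjy
Hunk 6: at line 3 remove [omh,qmxae,lexo] add [yqgf,qqkql,cku] -> 10 lines: jsoq sryzb xcp slvnc yqgf qqkql cku docvm lkb xosjy

Answer: jsoq
sryzb
xcp
slvnc
yqgf
qqkql
cku
docvm
lkb
xosjy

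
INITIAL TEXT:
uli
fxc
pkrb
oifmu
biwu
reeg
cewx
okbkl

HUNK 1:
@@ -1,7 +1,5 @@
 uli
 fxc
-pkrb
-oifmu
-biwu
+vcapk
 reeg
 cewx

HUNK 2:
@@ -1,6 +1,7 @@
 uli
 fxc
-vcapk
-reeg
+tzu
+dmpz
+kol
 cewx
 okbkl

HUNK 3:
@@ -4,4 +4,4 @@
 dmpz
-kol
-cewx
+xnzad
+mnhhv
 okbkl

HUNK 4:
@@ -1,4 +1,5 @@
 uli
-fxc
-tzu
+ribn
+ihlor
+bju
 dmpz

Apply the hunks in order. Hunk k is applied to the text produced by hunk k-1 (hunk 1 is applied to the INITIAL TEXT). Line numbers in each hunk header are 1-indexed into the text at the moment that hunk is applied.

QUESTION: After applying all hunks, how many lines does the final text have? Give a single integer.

Answer: 8

Derivation:
Hunk 1: at line 1 remove [pkrb,oifmu,biwu] add [vcapk] -> 6 lines: uli fxc vcapk reeg cewx okbkl
Hunk 2: at line 1 remove [vcapk,reeg] add [tzu,dmpz,kol] -> 7 lines: uli fxc tzu dmpz kol cewx okbkl
Hunk 3: at line 4 remove [kol,cewx] add [xnzad,mnhhv] -> 7 lines: uli fxc tzu dmpz xnzad mnhhv okbkl
Hunk 4: at line 1 remove [fxc,tzu] add [ribn,ihlor,bju] -> 8 lines: uli ribn ihlor bju dmpz xnzad mnhhv okbkl
Final line count: 8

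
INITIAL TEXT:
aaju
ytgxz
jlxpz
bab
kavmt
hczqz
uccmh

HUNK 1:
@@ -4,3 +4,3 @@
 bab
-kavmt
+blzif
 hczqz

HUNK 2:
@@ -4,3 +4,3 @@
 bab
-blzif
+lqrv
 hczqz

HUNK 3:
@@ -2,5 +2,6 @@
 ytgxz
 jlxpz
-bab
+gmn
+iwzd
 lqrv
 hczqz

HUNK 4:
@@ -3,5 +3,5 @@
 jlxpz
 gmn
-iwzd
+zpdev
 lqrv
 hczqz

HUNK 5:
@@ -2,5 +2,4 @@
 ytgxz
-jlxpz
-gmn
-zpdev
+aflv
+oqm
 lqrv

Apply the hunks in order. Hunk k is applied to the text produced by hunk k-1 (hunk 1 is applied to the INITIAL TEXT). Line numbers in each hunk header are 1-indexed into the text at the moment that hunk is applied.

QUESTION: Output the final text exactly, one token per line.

Hunk 1: at line 4 remove [kavmt] add [blzif] -> 7 lines: aaju ytgxz jlxpz bab blzif hczqz uccmh
Hunk 2: at line 4 remove [blzif] add [lqrv] -> 7 lines: aaju ytgxz jlxpz bab lqrv hczqz uccmh
Hunk 3: at line 2 remove [bab] add [gmn,iwzd] -> 8 lines: aaju ytgxz jlxpz gmn iwzd lqrv hczqz uccmh
Hunk 4: at line 3 remove [iwzd] add [zpdev] -> 8 lines: aaju ytgxz jlxpz gmn zpdev lqrv hczqz uccmh
Hunk 5: at line 2 remove [jlxpz,gmn,zpdev] add [aflv,oqm] -> 7 lines: aaju ytgxz aflv oqm lqrv hczqz uccmh

Answer: aaju
ytgxz
aflv
oqm
lqrv
hczqz
uccmh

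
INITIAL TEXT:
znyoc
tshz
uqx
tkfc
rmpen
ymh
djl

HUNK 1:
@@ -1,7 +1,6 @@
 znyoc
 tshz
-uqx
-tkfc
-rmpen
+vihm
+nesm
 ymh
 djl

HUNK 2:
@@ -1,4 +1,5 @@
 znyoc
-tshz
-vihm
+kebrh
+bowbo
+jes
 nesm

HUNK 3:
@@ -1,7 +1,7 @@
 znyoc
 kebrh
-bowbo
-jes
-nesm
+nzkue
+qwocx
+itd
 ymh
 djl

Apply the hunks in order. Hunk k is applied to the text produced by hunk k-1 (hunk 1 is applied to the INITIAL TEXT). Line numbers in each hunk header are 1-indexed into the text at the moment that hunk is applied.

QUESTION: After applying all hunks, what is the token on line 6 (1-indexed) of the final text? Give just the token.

Answer: ymh

Derivation:
Hunk 1: at line 1 remove [uqx,tkfc,rmpen] add [vihm,nesm] -> 6 lines: znyoc tshz vihm nesm ymh djl
Hunk 2: at line 1 remove [tshz,vihm] add [kebrh,bowbo,jes] -> 7 lines: znyoc kebrh bowbo jes nesm ymh djl
Hunk 3: at line 1 remove [bowbo,jes,nesm] add [nzkue,qwocx,itd] -> 7 lines: znyoc kebrh nzkue qwocx itd ymh djl
Final line 6: ymh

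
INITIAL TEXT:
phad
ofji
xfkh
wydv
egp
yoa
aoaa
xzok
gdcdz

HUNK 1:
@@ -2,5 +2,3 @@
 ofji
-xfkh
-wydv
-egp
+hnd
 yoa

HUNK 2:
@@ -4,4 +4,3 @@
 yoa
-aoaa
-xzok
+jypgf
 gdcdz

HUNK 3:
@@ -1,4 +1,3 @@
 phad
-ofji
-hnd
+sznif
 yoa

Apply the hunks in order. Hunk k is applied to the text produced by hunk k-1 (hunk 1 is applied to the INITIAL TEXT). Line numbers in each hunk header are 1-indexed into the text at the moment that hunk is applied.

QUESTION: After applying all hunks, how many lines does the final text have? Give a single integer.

Answer: 5

Derivation:
Hunk 1: at line 2 remove [xfkh,wydv,egp] add [hnd] -> 7 lines: phad ofji hnd yoa aoaa xzok gdcdz
Hunk 2: at line 4 remove [aoaa,xzok] add [jypgf] -> 6 lines: phad ofji hnd yoa jypgf gdcdz
Hunk 3: at line 1 remove [ofji,hnd] add [sznif] -> 5 lines: phad sznif yoa jypgf gdcdz
Final line count: 5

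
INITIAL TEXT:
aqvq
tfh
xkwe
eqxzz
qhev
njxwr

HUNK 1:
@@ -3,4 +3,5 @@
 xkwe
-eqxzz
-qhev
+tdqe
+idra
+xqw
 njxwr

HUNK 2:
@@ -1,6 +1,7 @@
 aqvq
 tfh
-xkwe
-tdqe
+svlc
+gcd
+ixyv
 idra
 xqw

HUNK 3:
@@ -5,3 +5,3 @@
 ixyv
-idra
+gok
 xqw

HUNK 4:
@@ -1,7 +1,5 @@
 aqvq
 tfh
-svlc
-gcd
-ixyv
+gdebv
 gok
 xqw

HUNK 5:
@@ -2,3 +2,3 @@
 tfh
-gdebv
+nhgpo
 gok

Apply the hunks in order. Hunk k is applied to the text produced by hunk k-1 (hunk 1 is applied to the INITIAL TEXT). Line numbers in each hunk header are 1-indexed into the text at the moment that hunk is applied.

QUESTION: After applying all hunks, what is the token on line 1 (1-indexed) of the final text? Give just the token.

Answer: aqvq

Derivation:
Hunk 1: at line 3 remove [eqxzz,qhev] add [tdqe,idra,xqw] -> 7 lines: aqvq tfh xkwe tdqe idra xqw njxwr
Hunk 2: at line 1 remove [xkwe,tdqe] add [svlc,gcd,ixyv] -> 8 lines: aqvq tfh svlc gcd ixyv idra xqw njxwr
Hunk 3: at line 5 remove [idra] add [gok] -> 8 lines: aqvq tfh svlc gcd ixyv gok xqw njxwr
Hunk 4: at line 1 remove [svlc,gcd,ixyv] add [gdebv] -> 6 lines: aqvq tfh gdebv gok xqw njxwr
Hunk 5: at line 2 remove [gdebv] add [nhgpo] -> 6 lines: aqvq tfh nhgpo gok xqw njxwr
Final line 1: aqvq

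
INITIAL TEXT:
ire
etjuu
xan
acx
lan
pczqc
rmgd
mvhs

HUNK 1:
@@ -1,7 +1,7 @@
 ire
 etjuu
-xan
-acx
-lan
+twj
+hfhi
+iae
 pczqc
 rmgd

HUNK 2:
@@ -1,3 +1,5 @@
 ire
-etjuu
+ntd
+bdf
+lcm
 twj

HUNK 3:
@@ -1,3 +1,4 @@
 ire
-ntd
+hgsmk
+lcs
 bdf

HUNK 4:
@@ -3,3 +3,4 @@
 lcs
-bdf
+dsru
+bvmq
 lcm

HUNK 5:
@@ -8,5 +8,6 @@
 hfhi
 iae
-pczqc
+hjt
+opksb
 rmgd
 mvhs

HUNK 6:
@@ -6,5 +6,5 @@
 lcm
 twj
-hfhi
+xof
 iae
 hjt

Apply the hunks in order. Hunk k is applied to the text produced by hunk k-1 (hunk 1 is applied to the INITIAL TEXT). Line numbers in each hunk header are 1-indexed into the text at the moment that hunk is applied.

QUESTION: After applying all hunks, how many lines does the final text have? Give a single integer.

Hunk 1: at line 1 remove [xan,acx,lan] add [twj,hfhi,iae] -> 8 lines: ire etjuu twj hfhi iae pczqc rmgd mvhs
Hunk 2: at line 1 remove [etjuu] add [ntd,bdf,lcm] -> 10 lines: ire ntd bdf lcm twj hfhi iae pczqc rmgd mvhs
Hunk 3: at line 1 remove [ntd] add [hgsmk,lcs] -> 11 lines: ire hgsmk lcs bdf lcm twj hfhi iae pczqc rmgd mvhs
Hunk 4: at line 3 remove [bdf] add [dsru,bvmq] -> 12 lines: ire hgsmk lcs dsru bvmq lcm twj hfhi iae pczqc rmgd mvhs
Hunk 5: at line 8 remove [pczqc] add [hjt,opksb] -> 13 lines: ire hgsmk lcs dsru bvmq lcm twj hfhi iae hjt opksb rmgd mvhs
Hunk 6: at line 6 remove [hfhi] add [xof] -> 13 lines: ire hgsmk lcs dsru bvmq lcm twj xof iae hjt opksb rmgd mvhs
Final line count: 13

Answer: 13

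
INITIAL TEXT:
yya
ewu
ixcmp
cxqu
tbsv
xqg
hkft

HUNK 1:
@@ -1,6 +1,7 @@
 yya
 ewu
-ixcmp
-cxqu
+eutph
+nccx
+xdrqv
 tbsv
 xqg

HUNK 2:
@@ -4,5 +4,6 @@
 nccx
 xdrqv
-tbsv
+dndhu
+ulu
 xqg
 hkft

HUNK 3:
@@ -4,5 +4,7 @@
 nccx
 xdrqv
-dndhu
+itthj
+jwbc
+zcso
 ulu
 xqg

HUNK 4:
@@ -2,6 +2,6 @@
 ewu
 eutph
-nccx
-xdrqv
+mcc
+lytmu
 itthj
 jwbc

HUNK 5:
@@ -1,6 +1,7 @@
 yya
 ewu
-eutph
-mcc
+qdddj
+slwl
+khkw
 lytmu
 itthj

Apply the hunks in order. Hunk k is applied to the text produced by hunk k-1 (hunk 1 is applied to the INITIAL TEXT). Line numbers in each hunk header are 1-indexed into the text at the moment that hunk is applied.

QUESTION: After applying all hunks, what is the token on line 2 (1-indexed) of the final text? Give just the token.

Hunk 1: at line 1 remove [ixcmp,cxqu] add [eutph,nccx,xdrqv] -> 8 lines: yya ewu eutph nccx xdrqv tbsv xqg hkft
Hunk 2: at line 4 remove [tbsv] add [dndhu,ulu] -> 9 lines: yya ewu eutph nccx xdrqv dndhu ulu xqg hkft
Hunk 3: at line 4 remove [dndhu] add [itthj,jwbc,zcso] -> 11 lines: yya ewu eutph nccx xdrqv itthj jwbc zcso ulu xqg hkft
Hunk 4: at line 2 remove [nccx,xdrqv] add [mcc,lytmu] -> 11 lines: yya ewu eutph mcc lytmu itthj jwbc zcso ulu xqg hkft
Hunk 5: at line 1 remove [eutph,mcc] add [qdddj,slwl,khkw] -> 12 lines: yya ewu qdddj slwl khkw lytmu itthj jwbc zcso ulu xqg hkft
Final line 2: ewu

Answer: ewu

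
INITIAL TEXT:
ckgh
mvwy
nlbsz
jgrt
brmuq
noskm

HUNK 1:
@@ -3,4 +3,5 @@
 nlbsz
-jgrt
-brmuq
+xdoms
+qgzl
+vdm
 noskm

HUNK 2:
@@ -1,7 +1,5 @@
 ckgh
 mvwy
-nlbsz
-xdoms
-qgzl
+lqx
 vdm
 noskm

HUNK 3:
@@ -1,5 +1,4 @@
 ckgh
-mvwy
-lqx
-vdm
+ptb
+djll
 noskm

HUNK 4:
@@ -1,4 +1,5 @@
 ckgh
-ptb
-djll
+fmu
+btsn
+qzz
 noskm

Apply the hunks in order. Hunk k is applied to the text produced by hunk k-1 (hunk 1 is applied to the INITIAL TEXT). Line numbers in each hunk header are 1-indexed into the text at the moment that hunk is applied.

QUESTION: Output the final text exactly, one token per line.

Hunk 1: at line 3 remove [jgrt,brmuq] add [xdoms,qgzl,vdm] -> 7 lines: ckgh mvwy nlbsz xdoms qgzl vdm noskm
Hunk 2: at line 1 remove [nlbsz,xdoms,qgzl] add [lqx] -> 5 lines: ckgh mvwy lqx vdm noskm
Hunk 3: at line 1 remove [mvwy,lqx,vdm] add [ptb,djll] -> 4 lines: ckgh ptb djll noskm
Hunk 4: at line 1 remove [ptb,djll] add [fmu,btsn,qzz] -> 5 lines: ckgh fmu btsn qzz noskm

Answer: ckgh
fmu
btsn
qzz
noskm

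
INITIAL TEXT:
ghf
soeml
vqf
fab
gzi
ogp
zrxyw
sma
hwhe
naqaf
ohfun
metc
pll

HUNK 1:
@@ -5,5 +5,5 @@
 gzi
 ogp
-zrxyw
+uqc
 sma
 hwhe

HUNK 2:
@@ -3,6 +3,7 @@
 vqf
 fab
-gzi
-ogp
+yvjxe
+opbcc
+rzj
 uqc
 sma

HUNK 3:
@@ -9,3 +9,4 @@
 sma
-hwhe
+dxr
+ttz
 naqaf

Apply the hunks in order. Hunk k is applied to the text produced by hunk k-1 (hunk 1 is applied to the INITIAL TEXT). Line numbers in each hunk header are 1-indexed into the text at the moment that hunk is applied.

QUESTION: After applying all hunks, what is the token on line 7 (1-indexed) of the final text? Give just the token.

Hunk 1: at line 5 remove [zrxyw] add [uqc] -> 13 lines: ghf soeml vqf fab gzi ogp uqc sma hwhe naqaf ohfun metc pll
Hunk 2: at line 3 remove [gzi,ogp] add [yvjxe,opbcc,rzj] -> 14 lines: ghf soeml vqf fab yvjxe opbcc rzj uqc sma hwhe naqaf ohfun metc pll
Hunk 3: at line 9 remove [hwhe] add [dxr,ttz] -> 15 lines: ghf soeml vqf fab yvjxe opbcc rzj uqc sma dxr ttz naqaf ohfun metc pll
Final line 7: rzj

Answer: rzj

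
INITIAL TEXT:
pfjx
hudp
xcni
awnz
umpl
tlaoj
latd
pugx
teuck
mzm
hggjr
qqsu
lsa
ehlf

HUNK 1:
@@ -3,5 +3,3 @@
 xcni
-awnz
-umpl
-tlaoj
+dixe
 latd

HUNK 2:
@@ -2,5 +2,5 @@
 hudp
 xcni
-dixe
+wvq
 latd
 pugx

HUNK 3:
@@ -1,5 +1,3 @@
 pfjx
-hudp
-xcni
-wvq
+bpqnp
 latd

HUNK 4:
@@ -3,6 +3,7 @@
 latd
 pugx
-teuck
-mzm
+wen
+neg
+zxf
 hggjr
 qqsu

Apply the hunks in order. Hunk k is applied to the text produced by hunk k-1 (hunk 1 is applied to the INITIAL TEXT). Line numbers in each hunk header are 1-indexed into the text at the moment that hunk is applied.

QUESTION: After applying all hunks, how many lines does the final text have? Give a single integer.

Answer: 11

Derivation:
Hunk 1: at line 3 remove [awnz,umpl,tlaoj] add [dixe] -> 12 lines: pfjx hudp xcni dixe latd pugx teuck mzm hggjr qqsu lsa ehlf
Hunk 2: at line 2 remove [dixe] add [wvq] -> 12 lines: pfjx hudp xcni wvq latd pugx teuck mzm hggjr qqsu lsa ehlf
Hunk 3: at line 1 remove [hudp,xcni,wvq] add [bpqnp] -> 10 lines: pfjx bpqnp latd pugx teuck mzm hggjr qqsu lsa ehlf
Hunk 4: at line 3 remove [teuck,mzm] add [wen,neg,zxf] -> 11 lines: pfjx bpqnp latd pugx wen neg zxf hggjr qqsu lsa ehlf
Final line count: 11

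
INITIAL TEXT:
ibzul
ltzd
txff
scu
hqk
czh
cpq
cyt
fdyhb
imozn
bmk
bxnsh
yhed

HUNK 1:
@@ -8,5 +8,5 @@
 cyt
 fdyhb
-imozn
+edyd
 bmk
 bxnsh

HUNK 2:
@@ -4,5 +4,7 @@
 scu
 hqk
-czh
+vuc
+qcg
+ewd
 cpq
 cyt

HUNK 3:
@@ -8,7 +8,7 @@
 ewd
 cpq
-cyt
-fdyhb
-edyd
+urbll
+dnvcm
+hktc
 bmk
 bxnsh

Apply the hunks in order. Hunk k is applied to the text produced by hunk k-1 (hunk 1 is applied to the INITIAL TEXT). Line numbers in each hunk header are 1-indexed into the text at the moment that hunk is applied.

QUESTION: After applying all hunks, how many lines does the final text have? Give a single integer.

Hunk 1: at line 8 remove [imozn] add [edyd] -> 13 lines: ibzul ltzd txff scu hqk czh cpq cyt fdyhb edyd bmk bxnsh yhed
Hunk 2: at line 4 remove [czh] add [vuc,qcg,ewd] -> 15 lines: ibzul ltzd txff scu hqk vuc qcg ewd cpq cyt fdyhb edyd bmk bxnsh yhed
Hunk 3: at line 8 remove [cyt,fdyhb,edyd] add [urbll,dnvcm,hktc] -> 15 lines: ibzul ltzd txff scu hqk vuc qcg ewd cpq urbll dnvcm hktc bmk bxnsh yhed
Final line count: 15

Answer: 15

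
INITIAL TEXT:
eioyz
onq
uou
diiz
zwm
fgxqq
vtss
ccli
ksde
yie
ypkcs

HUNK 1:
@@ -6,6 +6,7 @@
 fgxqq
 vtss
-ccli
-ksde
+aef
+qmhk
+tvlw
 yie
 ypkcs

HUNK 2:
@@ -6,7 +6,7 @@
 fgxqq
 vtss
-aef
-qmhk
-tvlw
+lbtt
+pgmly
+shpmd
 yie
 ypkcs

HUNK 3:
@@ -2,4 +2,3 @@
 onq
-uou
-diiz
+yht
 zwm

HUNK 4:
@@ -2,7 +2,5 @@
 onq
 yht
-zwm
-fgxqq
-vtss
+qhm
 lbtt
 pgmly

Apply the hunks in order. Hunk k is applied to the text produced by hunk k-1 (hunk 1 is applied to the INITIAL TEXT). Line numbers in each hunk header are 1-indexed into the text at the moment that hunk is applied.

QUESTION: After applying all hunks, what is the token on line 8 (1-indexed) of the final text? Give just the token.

Hunk 1: at line 6 remove [ccli,ksde] add [aef,qmhk,tvlw] -> 12 lines: eioyz onq uou diiz zwm fgxqq vtss aef qmhk tvlw yie ypkcs
Hunk 2: at line 6 remove [aef,qmhk,tvlw] add [lbtt,pgmly,shpmd] -> 12 lines: eioyz onq uou diiz zwm fgxqq vtss lbtt pgmly shpmd yie ypkcs
Hunk 3: at line 2 remove [uou,diiz] add [yht] -> 11 lines: eioyz onq yht zwm fgxqq vtss lbtt pgmly shpmd yie ypkcs
Hunk 4: at line 2 remove [zwm,fgxqq,vtss] add [qhm] -> 9 lines: eioyz onq yht qhm lbtt pgmly shpmd yie ypkcs
Final line 8: yie

Answer: yie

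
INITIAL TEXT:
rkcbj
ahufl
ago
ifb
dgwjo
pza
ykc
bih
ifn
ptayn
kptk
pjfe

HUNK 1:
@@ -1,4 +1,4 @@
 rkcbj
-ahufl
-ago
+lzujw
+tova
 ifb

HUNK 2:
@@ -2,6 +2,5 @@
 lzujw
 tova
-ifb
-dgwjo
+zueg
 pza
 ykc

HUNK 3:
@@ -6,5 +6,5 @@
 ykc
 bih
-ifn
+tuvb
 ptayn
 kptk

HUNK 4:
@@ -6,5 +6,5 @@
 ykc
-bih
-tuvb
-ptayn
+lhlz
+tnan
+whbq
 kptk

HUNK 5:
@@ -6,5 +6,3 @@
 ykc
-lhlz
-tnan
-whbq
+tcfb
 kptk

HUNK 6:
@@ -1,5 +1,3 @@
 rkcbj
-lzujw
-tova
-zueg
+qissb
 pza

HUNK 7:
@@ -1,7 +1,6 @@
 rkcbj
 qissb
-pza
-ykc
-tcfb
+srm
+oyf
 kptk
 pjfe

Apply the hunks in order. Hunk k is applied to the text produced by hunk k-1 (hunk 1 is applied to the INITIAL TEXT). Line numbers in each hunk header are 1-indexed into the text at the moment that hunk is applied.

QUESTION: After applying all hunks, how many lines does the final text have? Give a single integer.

Answer: 6

Derivation:
Hunk 1: at line 1 remove [ahufl,ago] add [lzujw,tova] -> 12 lines: rkcbj lzujw tova ifb dgwjo pza ykc bih ifn ptayn kptk pjfe
Hunk 2: at line 2 remove [ifb,dgwjo] add [zueg] -> 11 lines: rkcbj lzujw tova zueg pza ykc bih ifn ptayn kptk pjfe
Hunk 3: at line 6 remove [ifn] add [tuvb] -> 11 lines: rkcbj lzujw tova zueg pza ykc bih tuvb ptayn kptk pjfe
Hunk 4: at line 6 remove [bih,tuvb,ptayn] add [lhlz,tnan,whbq] -> 11 lines: rkcbj lzujw tova zueg pza ykc lhlz tnan whbq kptk pjfe
Hunk 5: at line 6 remove [lhlz,tnan,whbq] add [tcfb] -> 9 lines: rkcbj lzujw tova zueg pza ykc tcfb kptk pjfe
Hunk 6: at line 1 remove [lzujw,tova,zueg] add [qissb] -> 7 lines: rkcbj qissb pza ykc tcfb kptk pjfe
Hunk 7: at line 1 remove [pza,ykc,tcfb] add [srm,oyf] -> 6 lines: rkcbj qissb srm oyf kptk pjfe
Final line count: 6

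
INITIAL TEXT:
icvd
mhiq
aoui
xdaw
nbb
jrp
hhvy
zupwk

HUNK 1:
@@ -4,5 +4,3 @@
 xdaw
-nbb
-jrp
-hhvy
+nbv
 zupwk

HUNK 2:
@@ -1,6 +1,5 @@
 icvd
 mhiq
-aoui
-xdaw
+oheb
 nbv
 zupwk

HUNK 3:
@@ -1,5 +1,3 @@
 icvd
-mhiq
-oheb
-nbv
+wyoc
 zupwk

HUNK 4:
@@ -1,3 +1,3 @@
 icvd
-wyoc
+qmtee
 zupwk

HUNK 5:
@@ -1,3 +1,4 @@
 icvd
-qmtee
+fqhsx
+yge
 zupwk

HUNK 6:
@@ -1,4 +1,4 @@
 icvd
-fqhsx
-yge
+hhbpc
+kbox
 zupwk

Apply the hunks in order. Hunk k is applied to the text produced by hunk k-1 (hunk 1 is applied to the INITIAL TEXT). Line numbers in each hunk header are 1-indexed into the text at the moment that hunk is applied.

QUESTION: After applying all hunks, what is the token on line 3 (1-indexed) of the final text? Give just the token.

Answer: kbox

Derivation:
Hunk 1: at line 4 remove [nbb,jrp,hhvy] add [nbv] -> 6 lines: icvd mhiq aoui xdaw nbv zupwk
Hunk 2: at line 1 remove [aoui,xdaw] add [oheb] -> 5 lines: icvd mhiq oheb nbv zupwk
Hunk 3: at line 1 remove [mhiq,oheb,nbv] add [wyoc] -> 3 lines: icvd wyoc zupwk
Hunk 4: at line 1 remove [wyoc] add [qmtee] -> 3 lines: icvd qmtee zupwk
Hunk 5: at line 1 remove [qmtee] add [fqhsx,yge] -> 4 lines: icvd fqhsx yge zupwk
Hunk 6: at line 1 remove [fqhsx,yge] add [hhbpc,kbox] -> 4 lines: icvd hhbpc kbox zupwk
Final line 3: kbox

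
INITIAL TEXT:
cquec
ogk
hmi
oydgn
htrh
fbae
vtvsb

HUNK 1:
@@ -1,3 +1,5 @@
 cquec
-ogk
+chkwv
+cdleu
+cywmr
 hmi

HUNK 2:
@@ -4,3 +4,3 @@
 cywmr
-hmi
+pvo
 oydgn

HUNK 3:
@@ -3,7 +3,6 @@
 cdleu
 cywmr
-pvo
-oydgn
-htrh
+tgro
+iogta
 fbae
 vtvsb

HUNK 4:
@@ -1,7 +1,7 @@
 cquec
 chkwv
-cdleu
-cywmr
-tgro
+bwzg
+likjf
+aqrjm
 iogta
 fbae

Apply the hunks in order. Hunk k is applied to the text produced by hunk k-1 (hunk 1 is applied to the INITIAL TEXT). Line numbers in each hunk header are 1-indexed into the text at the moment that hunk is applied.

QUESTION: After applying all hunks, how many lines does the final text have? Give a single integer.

Hunk 1: at line 1 remove [ogk] add [chkwv,cdleu,cywmr] -> 9 lines: cquec chkwv cdleu cywmr hmi oydgn htrh fbae vtvsb
Hunk 2: at line 4 remove [hmi] add [pvo] -> 9 lines: cquec chkwv cdleu cywmr pvo oydgn htrh fbae vtvsb
Hunk 3: at line 3 remove [pvo,oydgn,htrh] add [tgro,iogta] -> 8 lines: cquec chkwv cdleu cywmr tgro iogta fbae vtvsb
Hunk 4: at line 1 remove [cdleu,cywmr,tgro] add [bwzg,likjf,aqrjm] -> 8 lines: cquec chkwv bwzg likjf aqrjm iogta fbae vtvsb
Final line count: 8

Answer: 8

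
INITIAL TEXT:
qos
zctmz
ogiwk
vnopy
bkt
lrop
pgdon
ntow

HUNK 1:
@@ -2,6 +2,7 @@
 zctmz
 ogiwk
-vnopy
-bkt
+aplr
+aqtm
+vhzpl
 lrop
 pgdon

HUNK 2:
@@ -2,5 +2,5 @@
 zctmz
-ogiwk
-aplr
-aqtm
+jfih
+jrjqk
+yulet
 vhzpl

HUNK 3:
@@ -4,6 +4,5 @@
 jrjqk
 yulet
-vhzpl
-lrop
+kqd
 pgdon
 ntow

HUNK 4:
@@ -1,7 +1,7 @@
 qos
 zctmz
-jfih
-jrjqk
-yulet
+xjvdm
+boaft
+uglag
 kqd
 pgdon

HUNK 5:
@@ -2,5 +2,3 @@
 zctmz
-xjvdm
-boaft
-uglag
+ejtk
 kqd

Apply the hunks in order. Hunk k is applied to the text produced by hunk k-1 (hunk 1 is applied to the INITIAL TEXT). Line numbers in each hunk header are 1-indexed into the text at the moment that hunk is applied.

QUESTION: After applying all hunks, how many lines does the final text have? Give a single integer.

Hunk 1: at line 2 remove [vnopy,bkt] add [aplr,aqtm,vhzpl] -> 9 lines: qos zctmz ogiwk aplr aqtm vhzpl lrop pgdon ntow
Hunk 2: at line 2 remove [ogiwk,aplr,aqtm] add [jfih,jrjqk,yulet] -> 9 lines: qos zctmz jfih jrjqk yulet vhzpl lrop pgdon ntow
Hunk 3: at line 4 remove [vhzpl,lrop] add [kqd] -> 8 lines: qos zctmz jfih jrjqk yulet kqd pgdon ntow
Hunk 4: at line 1 remove [jfih,jrjqk,yulet] add [xjvdm,boaft,uglag] -> 8 lines: qos zctmz xjvdm boaft uglag kqd pgdon ntow
Hunk 5: at line 2 remove [xjvdm,boaft,uglag] add [ejtk] -> 6 lines: qos zctmz ejtk kqd pgdon ntow
Final line count: 6

Answer: 6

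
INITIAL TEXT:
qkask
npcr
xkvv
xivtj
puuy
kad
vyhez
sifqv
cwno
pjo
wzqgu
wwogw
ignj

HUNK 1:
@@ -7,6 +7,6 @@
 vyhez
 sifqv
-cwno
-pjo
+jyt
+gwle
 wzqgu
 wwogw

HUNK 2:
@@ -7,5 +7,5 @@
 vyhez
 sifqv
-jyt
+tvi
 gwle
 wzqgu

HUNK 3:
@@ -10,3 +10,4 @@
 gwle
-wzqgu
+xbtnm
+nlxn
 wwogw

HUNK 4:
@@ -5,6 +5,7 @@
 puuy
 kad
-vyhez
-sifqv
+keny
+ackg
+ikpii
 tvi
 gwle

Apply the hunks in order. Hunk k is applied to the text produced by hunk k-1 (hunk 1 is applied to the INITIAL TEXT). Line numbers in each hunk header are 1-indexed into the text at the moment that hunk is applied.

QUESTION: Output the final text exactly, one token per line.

Answer: qkask
npcr
xkvv
xivtj
puuy
kad
keny
ackg
ikpii
tvi
gwle
xbtnm
nlxn
wwogw
ignj

Derivation:
Hunk 1: at line 7 remove [cwno,pjo] add [jyt,gwle] -> 13 lines: qkask npcr xkvv xivtj puuy kad vyhez sifqv jyt gwle wzqgu wwogw ignj
Hunk 2: at line 7 remove [jyt] add [tvi] -> 13 lines: qkask npcr xkvv xivtj puuy kad vyhez sifqv tvi gwle wzqgu wwogw ignj
Hunk 3: at line 10 remove [wzqgu] add [xbtnm,nlxn] -> 14 lines: qkask npcr xkvv xivtj puuy kad vyhez sifqv tvi gwle xbtnm nlxn wwogw ignj
Hunk 4: at line 5 remove [vyhez,sifqv] add [keny,ackg,ikpii] -> 15 lines: qkask npcr xkvv xivtj puuy kad keny ackg ikpii tvi gwle xbtnm nlxn wwogw ignj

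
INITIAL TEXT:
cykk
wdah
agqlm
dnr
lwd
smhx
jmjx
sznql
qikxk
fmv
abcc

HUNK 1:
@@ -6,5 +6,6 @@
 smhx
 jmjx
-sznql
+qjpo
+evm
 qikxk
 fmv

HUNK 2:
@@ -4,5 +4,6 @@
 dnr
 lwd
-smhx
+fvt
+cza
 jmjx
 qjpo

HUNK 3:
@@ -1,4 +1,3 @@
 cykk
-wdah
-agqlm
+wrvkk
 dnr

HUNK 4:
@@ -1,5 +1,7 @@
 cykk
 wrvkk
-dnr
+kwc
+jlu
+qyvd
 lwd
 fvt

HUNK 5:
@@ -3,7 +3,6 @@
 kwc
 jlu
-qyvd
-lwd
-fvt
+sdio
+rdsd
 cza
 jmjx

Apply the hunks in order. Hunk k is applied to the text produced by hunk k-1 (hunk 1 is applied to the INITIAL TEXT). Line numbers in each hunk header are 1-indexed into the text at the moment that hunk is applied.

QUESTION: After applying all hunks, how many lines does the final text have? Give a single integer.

Hunk 1: at line 6 remove [sznql] add [qjpo,evm] -> 12 lines: cykk wdah agqlm dnr lwd smhx jmjx qjpo evm qikxk fmv abcc
Hunk 2: at line 4 remove [smhx] add [fvt,cza] -> 13 lines: cykk wdah agqlm dnr lwd fvt cza jmjx qjpo evm qikxk fmv abcc
Hunk 3: at line 1 remove [wdah,agqlm] add [wrvkk] -> 12 lines: cykk wrvkk dnr lwd fvt cza jmjx qjpo evm qikxk fmv abcc
Hunk 4: at line 1 remove [dnr] add [kwc,jlu,qyvd] -> 14 lines: cykk wrvkk kwc jlu qyvd lwd fvt cza jmjx qjpo evm qikxk fmv abcc
Hunk 5: at line 3 remove [qyvd,lwd,fvt] add [sdio,rdsd] -> 13 lines: cykk wrvkk kwc jlu sdio rdsd cza jmjx qjpo evm qikxk fmv abcc
Final line count: 13

Answer: 13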